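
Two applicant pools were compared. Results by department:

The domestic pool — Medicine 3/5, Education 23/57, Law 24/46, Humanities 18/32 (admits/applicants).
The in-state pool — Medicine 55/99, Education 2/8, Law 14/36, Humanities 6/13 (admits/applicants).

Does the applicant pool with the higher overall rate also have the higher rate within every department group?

Medicine: the domestic pool 3/5 = 60.0%, the in-state pool 55/99 = 55.6% → the domestic pool
Education: the domestic pool 23/57 = 40.4%, the in-state pool 2/8 = 25.0% → the domestic pool
Law: the domestic pool 24/46 = 52.2%, the in-state pool 14/36 = 38.9% → the domestic pool
Humanities: the domestic pool 18/32 = 56.2%, the in-state pool 6/13 = 46.2% → the domestic pool
Overall: the domestic pool 68/140 = 48.6%, the in-state pool 77/156 = 49.4% → the in-state pool
The domestic pool wins each department group but the in-state pool wins overall — the comparison reverses. The domestic pool's applicants skew toward Education, which has a lower base rate.

No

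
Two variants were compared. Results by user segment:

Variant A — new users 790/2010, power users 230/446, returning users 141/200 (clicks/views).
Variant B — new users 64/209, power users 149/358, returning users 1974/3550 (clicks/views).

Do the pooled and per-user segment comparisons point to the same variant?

New users: Variant A 790/2010 = 39.3%, Variant B 64/209 = 30.6% → Variant A
Power users: Variant A 230/446 = 51.6%, Variant B 149/358 = 41.6% → Variant A
Returning users: Variant A 141/200 = 70.5%, Variant B 1974/3550 = 55.6% → Variant A
Overall: Variant A 1161/2656 = 43.7%, Variant B 2187/4117 = 53.1% → Variant B
Variant A wins each user group but Variant B wins overall — the comparison reverses. Variant A's views skew toward new users, which has a lower base rate.

No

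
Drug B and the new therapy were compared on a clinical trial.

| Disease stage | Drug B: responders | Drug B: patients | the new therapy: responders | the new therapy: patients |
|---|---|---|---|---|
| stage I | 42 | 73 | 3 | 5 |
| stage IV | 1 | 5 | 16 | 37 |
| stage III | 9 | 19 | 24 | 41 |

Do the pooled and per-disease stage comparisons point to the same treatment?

Stage I: Drug B 42/73 = 57.5%, the new therapy 3/5 = 60.0% → the new therapy
Stage IV: Drug B 1/5 = 20.0%, the new therapy 16/37 = 43.2% → the new therapy
Stage III: Drug B 9/19 = 47.4%, the new therapy 24/41 = 58.5% → the new therapy
Overall: Drug B 52/97 = 53.6%, the new therapy 43/83 = 51.8% → Drug B
The new therapy wins each disease group but Drug B wins overall — the comparison reverses. The new therapy's patients skew toward stage IV, which has a lower base rate.

No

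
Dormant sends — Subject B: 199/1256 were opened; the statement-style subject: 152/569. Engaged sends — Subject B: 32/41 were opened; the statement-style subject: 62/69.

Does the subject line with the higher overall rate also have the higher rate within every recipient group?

Yes

Dormant: Subject B 199/1256 = 15.8%, the statement-style subject 152/569 = 26.7% → the statement-style subject
Engaged: Subject B 32/41 = 78.0%, the statement-style subject 62/69 = 89.9% → the statement-style subject
Overall: Subject B 231/1297 = 17.8%, the statement-style subject 214/638 = 33.5% → the statement-style subject
The statement-style subject wins overall and in every recipient group — no reversal.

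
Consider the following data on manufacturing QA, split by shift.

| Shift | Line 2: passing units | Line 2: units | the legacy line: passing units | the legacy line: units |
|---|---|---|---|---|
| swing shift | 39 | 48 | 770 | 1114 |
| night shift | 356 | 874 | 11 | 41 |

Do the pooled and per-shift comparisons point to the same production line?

Swing shift: Line 2 39/48 = 81.2%, the legacy line 770/1114 = 69.1% → Line 2
Night shift: Line 2 356/874 = 40.7%, the legacy line 11/41 = 26.8% → Line 2
Overall: Line 2 395/922 = 42.8%, the legacy line 781/1155 = 67.6% → the legacy line
Line 2 wins each shift group but the legacy line wins overall — the comparison reverses. Line 2's units skew toward night shift, which has a lower base rate.

No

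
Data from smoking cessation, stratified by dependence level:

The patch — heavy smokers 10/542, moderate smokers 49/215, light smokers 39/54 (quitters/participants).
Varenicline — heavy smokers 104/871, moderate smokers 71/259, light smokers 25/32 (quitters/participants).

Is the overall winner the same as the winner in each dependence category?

Yes

Heavy smokers: the patch 10/542 = 1.8%, varenicline 104/871 = 11.9% → varenicline
Moderate smokers: the patch 49/215 = 22.8%, varenicline 71/259 = 27.4% → varenicline
Light smokers: the patch 39/54 = 72.2%, varenicline 25/32 = 78.1% → varenicline
Overall: the patch 98/811 = 12.1%, varenicline 200/1162 = 17.2% → varenicline
Varenicline wins overall and in every dependence group — no reversal.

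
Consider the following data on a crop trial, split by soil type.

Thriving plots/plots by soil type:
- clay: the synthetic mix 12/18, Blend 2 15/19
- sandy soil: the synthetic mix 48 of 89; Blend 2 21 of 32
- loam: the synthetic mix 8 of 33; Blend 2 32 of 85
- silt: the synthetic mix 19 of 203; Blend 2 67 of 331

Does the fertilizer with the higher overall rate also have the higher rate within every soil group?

Clay: the synthetic mix 12/18 = 66.7%, Blend 2 15/19 = 78.9% → Blend 2
Sandy soil: the synthetic mix 48/89 = 53.9%, Blend 2 21/32 = 65.6% → Blend 2
Loam: the synthetic mix 8/33 = 24.2%, Blend 2 32/85 = 37.6% → Blend 2
Silt: the synthetic mix 19/203 = 9.4%, Blend 2 67/331 = 20.2% → Blend 2
Overall: the synthetic mix 87/343 = 25.4%, Blend 2 135/467 = 28.9% → Blend 2
Blend 2 wins overall and in every soil group — no reversal.

Yes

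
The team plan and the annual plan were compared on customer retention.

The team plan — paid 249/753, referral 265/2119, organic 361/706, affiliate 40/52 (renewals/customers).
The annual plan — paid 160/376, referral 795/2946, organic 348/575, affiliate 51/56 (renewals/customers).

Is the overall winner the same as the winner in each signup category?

Paid: the team plan 249/753 = 33.1%, the annual plan 160/376 = 42.6% → the annual plan
Referral: the team plan 265/2119 = 12.5%, the annual plan 795/2946 = 27.0% → the annual plan
Organic: the team plan 361/706 = 51.1%, the annual plan 348/575 = 60.5% → the annual plan
Affiliate: the team plan 40/52 = 76.9%, the annual plan 51/56 = 91.1% → the annual plan
Overall: the team plan 915/3630 = 25.2%, the annual plan 1354/3953 = 34.3% → the annual plan
The annual plan wins overall and in every signup group — no reversal.

Yes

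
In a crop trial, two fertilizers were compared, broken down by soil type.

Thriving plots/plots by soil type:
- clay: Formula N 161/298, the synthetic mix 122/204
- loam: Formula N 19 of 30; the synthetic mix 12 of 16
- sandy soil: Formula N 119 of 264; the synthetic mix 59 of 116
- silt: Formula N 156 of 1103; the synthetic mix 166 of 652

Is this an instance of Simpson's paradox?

No

Clay: Formula N 161/298 = 54.0%, the synthetic mix 122/204 = 59.8% → the synthetic mix
Loam: Formula N 19/30 = 63.3%, the synthetic mix 12/16 = 75.0% → the synthetic mix
Sandy soil: Formula N 119/264 = 45.1%, the synthetic mix 59/116 = 50.9% → the synthetic mix
Silt: Formula N 156/1103 = 14.1%, the synthetic mix 166/652 = 25.5% → the synthetic mix
Overall: Formula N 455/1695 = 26.8%, the synthetic mix 359/988 = 36.3% → the synthetic mix
The synthetic mix wins overall and in every soil group — no reversal.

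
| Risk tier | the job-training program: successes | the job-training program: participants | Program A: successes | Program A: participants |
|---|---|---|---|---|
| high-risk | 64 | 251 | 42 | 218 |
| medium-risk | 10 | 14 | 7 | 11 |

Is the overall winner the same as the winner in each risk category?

High-risk: the job-training program 64/251 = 25.5%, Program A 42/218 = 19.3% → the job-training program
Medium-risk: the job-training program 10/14 = 71.4%, Program A 7/11 = 63.6% → the job-training program
Overall: the job-training program 74/265 = 27.9%, Program A 49/229 = 21.4% → the job-training program
The job-training program wins overall and in every risk group — no reversal.

Yes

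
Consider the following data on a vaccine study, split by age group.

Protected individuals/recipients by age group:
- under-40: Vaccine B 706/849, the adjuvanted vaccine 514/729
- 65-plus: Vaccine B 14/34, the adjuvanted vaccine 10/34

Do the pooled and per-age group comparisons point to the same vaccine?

Under-40: Vaccine B 706/849 = 83.2%, the adjuvanted vaccine 514/729 = 70.5% → Vaccine B
65-plus: Vaccine B 14/34 = 41.2%, the adjuvanted vaccine 10/34 = 29.4% → Vaccine B
Overall: Vaccine B 720/883 = 81.5%, the adjuvanted vaccine 524/763 = 68.7% → Vaccine B
Vaccine B wins overall and in every age group — no reversal.

Yes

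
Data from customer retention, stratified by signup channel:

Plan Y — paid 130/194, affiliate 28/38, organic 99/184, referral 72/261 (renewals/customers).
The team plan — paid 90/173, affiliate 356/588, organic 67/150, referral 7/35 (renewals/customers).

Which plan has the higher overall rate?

the team plan

Paid: Plan Y 130/194 = 67.0%, the team plan 90/173 = 52.0% → Plan Y
Affiliate: Plan Y 28/38 = 73.7%, the team plan 356/588 = 60.5% → Plan Y
Organic: Plan Y 99/184 = 53.8%, the team plan 67/150 = 44.7% → Plan Y
Referral: Plan Y 72/261 = 27.6%, the team plan 7/35 = 20.0% → Plan Y
Overall: Plan Y 329/677 = 48.6%, the team plan 520/946 = 55.0% → the team plan
(Plan Y wins every signup group but the team plan wins overall — Plan Y's customers skew toward the low-rate referral group.)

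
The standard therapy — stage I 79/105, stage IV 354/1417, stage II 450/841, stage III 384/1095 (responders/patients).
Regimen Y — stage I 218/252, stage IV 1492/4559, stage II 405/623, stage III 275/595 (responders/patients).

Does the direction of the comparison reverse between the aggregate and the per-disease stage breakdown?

Stage I: the standard therapy 79/105 = 75.2%, Regimen Y 218/252 = 86.5% → Regimen Y
Stage IV: the standard therapy 354/1417 = 25.0%, Regimen Y 1492/4559 = 32.7% → Regimen Y
Stage II: the standard therapy 450/841 = 53.5%, Regimen Y 405/623 = 65.0% → Regimen Y
Stage III: the standard therapy 384/1095 = 35.1%, Regimen Y 275/595 = 46.2% → Regimen Y
Overall: the standard therapy 1267/3458 = 36.6%, Regimen Y 2390/6029 = 39.6% → Regimen Y
Regimen Y wins overall and in every disease group — no reversal.

No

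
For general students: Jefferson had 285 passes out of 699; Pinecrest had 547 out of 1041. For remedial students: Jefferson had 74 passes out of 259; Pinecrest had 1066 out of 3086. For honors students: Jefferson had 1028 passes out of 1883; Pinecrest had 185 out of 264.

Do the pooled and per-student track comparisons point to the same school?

General: Jefferson 285/699 = 40.8%, Pinecrest 547/1041 = 52.5% → Pinecrest
Remedial: Jefferson 74/259 = 28.6%, Pinecrest 1066/3086 = 34.5% → Pinecrest
Honors: Jefferson 1028/1883 = 54.6%, Pinecrest 185/264 = 70.1% → Pinecrest
Overall: Jefferson 1387/2841 = 48.8%, Pinecrest 1798/4391 = 40.9% → Jefferson
Pinecrest wins each student group but Jefferson wins overall — the comparison reverses. Pinecrest's students skew toward remedial, which has a lower base rate.

No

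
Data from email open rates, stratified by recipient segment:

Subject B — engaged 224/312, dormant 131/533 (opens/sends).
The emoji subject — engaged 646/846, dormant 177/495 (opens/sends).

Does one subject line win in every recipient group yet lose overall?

No

Engaged: Subject B 224/312 = 71.8%, the emoji subject 646/846 = 76.4% → the emoji subject
Dormant: Subject B 131/533 = 24.6%, the emoji subject 177/495 = 35.8% → the emoji subject
Overall: Subject B 355/845 = 42.0%, the emoji subject 823/1341 = 61.4% → the emoji subject
The emoji subject wins overall and in every recipient group — no reversal.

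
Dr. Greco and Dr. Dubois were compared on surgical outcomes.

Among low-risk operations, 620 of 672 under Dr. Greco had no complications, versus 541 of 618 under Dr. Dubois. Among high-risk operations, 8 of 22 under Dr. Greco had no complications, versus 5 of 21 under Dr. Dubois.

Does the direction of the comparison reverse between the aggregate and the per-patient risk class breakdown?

Low-risk: Dr. Greco 620/672 = 92.3%, Dr. Dubois 541/618 = 87.5% → Dr. Greco
High-risk: Dr. Greco 8/22 = 36.4%, Dr. Dubois 5/21 = 23.8% → Dr. Greco
Overall: Dr. Greco 628/694 = 90.5%, Dr. Dubois 546/639 = 85.4% → Dr. Greco
Dr. Greco wins overall and in every patient risk group — no reversal.

No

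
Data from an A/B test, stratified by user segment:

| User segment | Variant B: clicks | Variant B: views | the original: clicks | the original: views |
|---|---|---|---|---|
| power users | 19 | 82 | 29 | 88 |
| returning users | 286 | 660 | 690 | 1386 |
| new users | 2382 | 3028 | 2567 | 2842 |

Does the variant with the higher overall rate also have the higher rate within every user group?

Power users: Variant B 19/82 = 23.2%, the original 29/88 = 33.0% → the original
Returning users: Variant B 286/660 = 43.3%, the original 690/1386 = 49.8% → the original
New users: Variant B 2382/3028 = 78.7%, the original 2567/2842 = 90.3% → the original
Overall: Variant B 2687/3770 = 71.3%, the original 3286/4316 = 76.1% → the original
The original wins overall and in every user group — no reversal.

Yes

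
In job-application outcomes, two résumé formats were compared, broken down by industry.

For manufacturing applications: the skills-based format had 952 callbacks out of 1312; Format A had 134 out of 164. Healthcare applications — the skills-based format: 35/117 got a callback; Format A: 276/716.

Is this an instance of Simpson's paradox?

Yes

Manufacturing: the skills-based format 952/1312 = 72.6%, Format A 134/164 = 81.7% → Format A
Healthcare: the skills-based format 35/117 = 29.9%, Format A 276/716 = 38.5% → Format A
Overall: the skills-based format 987/1429 = 69.1%, Format A 410/880 = 46.6% → the skills-based format
Format A wins each industry group but the skills-based format wins overall — the comparison reverses. Format A's applications skew toward healthcare, which has a lower base rate.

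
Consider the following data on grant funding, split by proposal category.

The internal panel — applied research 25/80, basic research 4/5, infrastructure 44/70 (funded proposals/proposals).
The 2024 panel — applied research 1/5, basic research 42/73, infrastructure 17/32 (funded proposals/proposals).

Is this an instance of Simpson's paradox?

Applied research: the internal panel 25/80 = 31.2%, the 2024 panel 1/5 = 20.0% → the internal panel
Basic research: the internal panel 4/5 = 80.0%, the 2024 panel 42/73 = 57.5% → the internal panel
Infrastructure: the internal panel 44/70 = 62.9%, the 2024 panel 17/32 = 53.1% → the internal panel
Overall: the internal panel 73/155 = 47.1%, the 2024 panel 60/110 = 54.5% → the 2024 panel
The internal panel wins each proposal group but the 2024 panel wins overall — the comparison reverses. The internal panel's proposals skew toward applied research, which has a lower base rate.

Yes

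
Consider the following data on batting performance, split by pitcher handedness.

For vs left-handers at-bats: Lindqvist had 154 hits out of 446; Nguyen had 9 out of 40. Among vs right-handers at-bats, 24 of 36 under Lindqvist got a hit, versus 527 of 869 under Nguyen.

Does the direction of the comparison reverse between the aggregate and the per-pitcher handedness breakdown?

Vs left-handers: Lindqvist 154/446 = 34.5%, Nguyen 9/40 = 22.5% → Lindqvist
Vs right-handers: Lindqvist 24/36 = 66.7%, Nguyen 527/869 = 60.6% → Lindqvist
Overall: Lindqvist 178/482 = 36.9%, Nguyen 536/909 = 59.0% → Nguyen
Lindqvist wins each pitcher group but Nguyen wins overall — the comparison reverses. Lindqvist's at-bats skew toward vs left-handers, which has a lower base rate.

Yes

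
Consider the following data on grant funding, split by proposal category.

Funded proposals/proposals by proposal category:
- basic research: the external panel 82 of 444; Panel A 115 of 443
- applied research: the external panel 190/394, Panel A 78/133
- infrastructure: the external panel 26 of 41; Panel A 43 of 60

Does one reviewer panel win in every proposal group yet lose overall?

Basic research: the external panel 82/444 = 18.5%, Panel A 115/443 = 26.0% → Panel A
Applied research: the external panel 190/394 = 48.2%, Panel A 78/133 = 58.6% → Panel A
Infrastructure: the external panel 26/41 = 63.4%, Panel A 43/60 = 71.7% → Panel A
Overall: the external panel 298/879 = 33.9%, Panel A 236/636 = 37.1% → Panel A
Panel A wins overall and in every proposal group — no reversal.

No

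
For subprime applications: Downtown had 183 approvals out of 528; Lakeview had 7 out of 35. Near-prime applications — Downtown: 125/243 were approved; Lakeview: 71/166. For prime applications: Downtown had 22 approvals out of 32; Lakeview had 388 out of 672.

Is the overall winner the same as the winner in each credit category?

No

Subprime: Downtown 183/528 = 34.7%, Lakeview 7/35 = 20.0% → Downtown
Near-prime: Downtown 125/243 = 51.4%, Lakeview 71/166 = 42.8% → Downtown
Prime: Downtown 22/32 = 68.8%, Lakeview 388/672 = 57.7% → Downtown
Overall: Downtown 330/803 = 41.1%, Lakeview 466/873 = 53.4% → Lakeview
Downtown wins each credit group but Lakeview wins overall — the comparison reverses. Downtown's applications skew toward subprime, which has a lower base rate.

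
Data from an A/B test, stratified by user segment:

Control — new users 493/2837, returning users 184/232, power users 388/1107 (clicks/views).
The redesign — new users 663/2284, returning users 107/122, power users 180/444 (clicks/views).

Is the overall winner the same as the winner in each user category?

New users: Control 493/2837 = 17.4%, the redesign 663/2284 = 29.0% → the redesign
Returning users: Control 184/232 = 79.3%, the redesign 107/122 = 87.7% → the redesign
Power users: Control 388/1107 = 35.0%, the redesign 180/444 = 40.5% → the redesign
Overall: Control 1065/4176 = 25.5%, the redesign 950/2850 = 33.3% → the redesign
The redesign wins overall and in every user group — no reversal.

Yes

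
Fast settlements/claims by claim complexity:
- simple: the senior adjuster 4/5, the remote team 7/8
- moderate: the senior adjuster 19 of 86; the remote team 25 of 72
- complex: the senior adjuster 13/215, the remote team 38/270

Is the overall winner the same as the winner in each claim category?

Yes

Simple: the senior adjuster 4/5 = 80.0%, the remote team 7/8 = 87.5% → the remote team
Moderate: the senior adjuster 19/86 = 22.1%, the remote team 25/72 = 34.7% → the remote team
Complex: the senior adjuster 13/215 = 6.0%, the remote team 38/270 = 14.1% → the remote team
Overall: the senior adjuster 36/306 = 11.8%, the remote team 70/350 = 20.0% → the remote team
The remote team wins overall and in every claim group — no reversal.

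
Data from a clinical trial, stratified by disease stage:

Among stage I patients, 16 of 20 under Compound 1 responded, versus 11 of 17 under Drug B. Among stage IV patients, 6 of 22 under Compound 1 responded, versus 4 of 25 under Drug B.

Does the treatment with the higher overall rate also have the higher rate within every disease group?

Stage I: Compound 1 16/20 = 80.0%, Drug B 11/17 = 64.7% → Compound 1
Stage IV: Compound 1 6/22 = 27.3%, Drug B 4/25 = 16.0% → Compound 1
Overall: Compound 1 22/42 = 52.4%, Drug B 15/42 = 35.7% → Compound 1
Compound 1 wins overall and in every disease group — no reversal.

Yes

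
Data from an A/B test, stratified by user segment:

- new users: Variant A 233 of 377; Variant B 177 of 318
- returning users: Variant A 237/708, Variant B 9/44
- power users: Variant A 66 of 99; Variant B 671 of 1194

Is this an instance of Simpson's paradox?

Yes

New users: Variant A 233/377 = 61.8%, Variant B 177/318 = 55.7% → Variant A
Returning users: Variant A 237/708 = 33.5%, Variant B 9/44 = 20.5% → Variant A
Power users: Variant A 66/99 = 66.7%, Variant B 671/1194 = 56.2% → Variant A
Overall: Variant A 536/1184 = 45.3%, Variant B 857/1556 = 55.1% → Variant B
Variant A wins each user group but Variant B wins overall — the comparison reverses. Variant A's views skew toward returning users, which has a lower base rate.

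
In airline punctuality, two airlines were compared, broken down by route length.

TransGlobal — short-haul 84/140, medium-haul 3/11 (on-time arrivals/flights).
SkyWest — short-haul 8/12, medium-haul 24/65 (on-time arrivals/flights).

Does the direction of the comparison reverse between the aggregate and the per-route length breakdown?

Short-haul: TransGlobal 84/140 = 60.0%, SkyWest 8/12 = 66.7% → SkyWest
Medium-haul: TransGlobal 3/11 = 27.3%, SkyWest 24/65 = 36.9% → SkyWest
Overall: TransGlobal 87/151 = 57.6%, SkyWest 32/77 = 41.6% → TransGlobal
SkyWest wins each route group but TransGlobal wins overall — the comparison reverses. SkyWest's flights skew toward medium-haul, which has a lower base rate.

Yes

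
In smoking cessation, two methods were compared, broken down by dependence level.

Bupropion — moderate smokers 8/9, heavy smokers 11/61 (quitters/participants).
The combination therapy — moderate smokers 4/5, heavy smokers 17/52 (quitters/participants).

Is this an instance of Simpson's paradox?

Moderate smokers: bupropion 8/9 = 88.9%, the combination therapy 4/5 = 80.0% → bupropion
Heavy smokers: bupropion 11/61 = 18.0%, the combination therapy 17/52 = 32.7% → the combination therapy
Overall: bupropion 19/70 = 27.1%, the combination therapy 21/57 = 36.8% → the combination therapy
Neither sweeps: bupropion wins 1 of 2 groups, the combination therapy wins 1. The combination therapy wins overall but not every group — no Simpson reversal.

No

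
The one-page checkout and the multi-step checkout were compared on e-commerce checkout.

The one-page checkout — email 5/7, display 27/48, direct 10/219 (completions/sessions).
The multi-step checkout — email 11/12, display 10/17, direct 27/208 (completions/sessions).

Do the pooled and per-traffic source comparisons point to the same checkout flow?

Yes

Email: the one-page checkout 5/7 = 71.4%, the multi-step checkout 11/12 = 91.7% → the multi-step checkout
Display: the one-page checkout 27/48 = 56.2%, the multi-step checkout 10/17 = 58.8% → the multi-step checkout
Direct: the one-page checkout 10/219 = 4.6%, the multi-step checkout 27/208 = 13.0% → the multi-step checkout
Overall: the one-page checkout 42/274 = 15.3%, the multi-step checkout 48/237 = 20.3% → the multi-step checkout
The multi-step checkout wins overall and in every traffic group — no reversal.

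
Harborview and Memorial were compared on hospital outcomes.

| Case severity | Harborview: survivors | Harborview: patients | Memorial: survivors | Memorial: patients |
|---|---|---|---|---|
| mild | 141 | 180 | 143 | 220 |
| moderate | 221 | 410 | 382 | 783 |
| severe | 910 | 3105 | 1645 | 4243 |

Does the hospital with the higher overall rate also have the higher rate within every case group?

Mild: Harborview 141/180 = 78.3%, Memorial 143/220 = 65.0% → Harborview
Moderate: Harborview 221/410 = 53.9%, Memorial 382/783 = 48.8% → Harborview
Severe: Harborview 910/3105 = 29.3%, Memorial 1645/4243 = 38.8% → Memorial
Overall: Harborview 1272/3695 = 34.4%, Memorial 2170/5246 = 41.4% → Memorial
Neither sweeps: Harborview wins 2 of 3 groups, Memorial wins 1. Memorial wins overall but not every group — no Simpson reversal.

No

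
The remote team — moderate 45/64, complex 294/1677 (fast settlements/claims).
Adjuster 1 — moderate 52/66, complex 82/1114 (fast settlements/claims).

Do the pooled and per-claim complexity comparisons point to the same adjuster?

Moderate: the remote team 45/64 = 70.3%, Adjuster 1 52/66 = 78.8% → Adjuster 1
Complex: the remote team 294/1677 = 17.5%, Adjuster 1 82/1114 = 7.4% → the remote team
Overall: the remote team 339/1741 = 19.5%, Adjuster 1 134/1180 = 11.4% → the remote team
Neither sweeps: the remote team wins 1 of 2 groups, Adjuster 1 wins 1. The remote team wins overall but not every group — no Simpson reversal.

No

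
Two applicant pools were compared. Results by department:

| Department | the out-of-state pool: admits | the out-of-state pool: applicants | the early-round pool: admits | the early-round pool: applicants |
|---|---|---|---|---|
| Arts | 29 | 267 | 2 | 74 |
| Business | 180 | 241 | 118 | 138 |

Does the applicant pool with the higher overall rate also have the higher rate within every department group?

Arts: the out-of-state pool 29/267 = 10.9%, the early-round pool 2/74 = 2.7% → the out-of-state pool
Business: the out-of-state pool 180/241 = 74.7%, the early-round pool 118/138 = 85.5% → the early-round pool
Overall: the out-of-state pool 209/508 = 41.1%, the early-round pool 120/212 = 56.6% → the early-round pool
Neither sweeps: the out-of-state pool wins 1 of 2 groups, the early-round pool wins 1. The early-round pool wins overall but not every group — no Simpson reversal.

No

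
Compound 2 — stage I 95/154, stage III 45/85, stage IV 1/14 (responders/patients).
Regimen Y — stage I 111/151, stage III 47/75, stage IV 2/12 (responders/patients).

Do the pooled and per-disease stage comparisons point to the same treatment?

Stage I: Compound 2 95/154 = 61.7%, Regimen Y 111/151 = 73.5% → Regimen Y
Stage III: Compound 2 45/85 = 52.9%, Regimen Y 47/75 = 62.7% → Regimen Y
Stage IV: Compound 2 1/14 = 7.1%, Regimen Y 2/12 = 16.7% → Regimen Y
Overall: Compound 2 141/253 = 55.7%, Regimen Y 160/238 = 67.2% → Regimen Y
Regimen Y wins overall and in every disease group — no reversal.

Yes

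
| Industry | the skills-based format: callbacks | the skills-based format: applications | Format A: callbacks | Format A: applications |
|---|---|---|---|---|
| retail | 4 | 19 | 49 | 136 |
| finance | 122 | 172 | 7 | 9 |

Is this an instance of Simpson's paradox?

Yes

Retail: the skills-based format 4/19 = 21.1%, Format A 49/136 = 36.0% → Format A
Finance: the skills-based format 122/172 = 70.9%, Format A 7/9 = 77.8% → Format A
Overall: the skills-based format 126/191 = 66.0%, Format A 56/145 = 38.6% → the skills-based format
Format A wins each industry group but the skills-based format wins overall — the comparison reverses. Format A's applications skew toward retail, which has a lower base rate.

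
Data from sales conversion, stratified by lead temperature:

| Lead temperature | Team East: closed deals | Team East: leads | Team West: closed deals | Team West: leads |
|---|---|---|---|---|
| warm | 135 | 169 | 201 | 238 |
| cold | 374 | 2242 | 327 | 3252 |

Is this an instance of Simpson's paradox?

Warm: Team East 135/169 = 79.9%, Team West 201/238 = 84.5% → Team West
Cold: Team East 374/2242 = 16.7%, Team West 327/3252 = 10.1% → Team East
Overall: Team East 509/2411 = 21.1%, Team West 528/3490 = 15.1% → Team East
Neither sweeps: Team East wins 1 of 2 groups, Team West wins 1. Team East wins overall but not every group — no Simpson reversal.

No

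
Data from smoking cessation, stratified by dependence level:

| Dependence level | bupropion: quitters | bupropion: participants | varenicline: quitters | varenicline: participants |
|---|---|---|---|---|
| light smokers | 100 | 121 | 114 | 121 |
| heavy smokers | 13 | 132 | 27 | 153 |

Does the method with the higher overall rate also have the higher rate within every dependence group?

Light smokers: bupropion 100/121 = 82.6%, varenicline 114/121 = 94.2% → varenicline
Heavy smokers: bupropion 13/132 = 9.8%, varenicline 27/153 = 17.6% → varenicline
Overall: bupropion 113/253 = 44.7%, varenicline 141/274 = 51.5% → varenicline
Varenicline wins overall and in every dependence group — no reversal.

Yes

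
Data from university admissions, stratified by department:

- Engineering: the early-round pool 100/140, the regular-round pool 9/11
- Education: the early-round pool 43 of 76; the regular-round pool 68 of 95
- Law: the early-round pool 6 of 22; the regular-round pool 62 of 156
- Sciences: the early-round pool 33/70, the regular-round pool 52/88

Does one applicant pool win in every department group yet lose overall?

Engineering: the early-round pool 100/140 = 71.4%, the regular-round pool 9/11 = 81.8% → the regular-round pool
Education: the early-round pool 43/76 = 56.6%, the regular-round pool 68/95 = 71.6% → the regular-round pool
Law: the early-round pool 6/22 = 27.3%, the regular-round pool 62/156 = 39.7% → the regular-round pool
Sciences: the early-round pool 33/70 = 47.1%, the regular-round pool 52/88 = 59.1% → the regular-round pool
Overall: the early-round pool 182/308 = 59.1%, the regular-round pool 191/350 = 54.6% → the early-round pool
The regular-round pool wins each department group but the early-round pool wins overall — the comparison reverses. The regular-round pool's applicants skew toward Law, which has a lower base rate.

Yes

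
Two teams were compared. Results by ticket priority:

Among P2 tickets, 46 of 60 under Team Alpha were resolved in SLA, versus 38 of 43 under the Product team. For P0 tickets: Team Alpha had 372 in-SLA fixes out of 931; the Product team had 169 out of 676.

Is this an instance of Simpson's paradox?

No

P2: Team Alpha 46/60 = 76.7%, the Product team 38/43 = 88.4% → the Product team
P0: Team Alpha 372/931 = 40.0%, the Product team 169/676 = 25.0% → Team Alpha
Overall: Team Alpha 418/991 = 42.2%, the Product team 207/719 = 28.8% → Team Alpha
Neither sweeps: Team Alpha wins 1 of 2 groups, the Product team wins 1. Team Alpha wins overall but not every group — no Simpson reversal.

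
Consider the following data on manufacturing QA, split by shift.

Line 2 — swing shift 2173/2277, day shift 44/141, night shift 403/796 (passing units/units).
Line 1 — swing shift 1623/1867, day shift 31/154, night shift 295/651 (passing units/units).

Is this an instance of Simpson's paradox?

No

Swing shift: Line 2 2173/2277 = 95.4%, Line 1 1623/1867 = 86.9% → Line 2
Day shift: Line 2 44/141 = 31.2%, Line 1 31/154 = 20.1% → Line 2
Night shift: Line 2 403/796 = 50.6%, Line 1 295/651 = 45.3% → Line 2
Overall: Line 2 2620/3214 = 81.5%, Line 1 1949/2672 = 72.9% → Line 2
Line 2 wins overall and in every shift group — no reversal.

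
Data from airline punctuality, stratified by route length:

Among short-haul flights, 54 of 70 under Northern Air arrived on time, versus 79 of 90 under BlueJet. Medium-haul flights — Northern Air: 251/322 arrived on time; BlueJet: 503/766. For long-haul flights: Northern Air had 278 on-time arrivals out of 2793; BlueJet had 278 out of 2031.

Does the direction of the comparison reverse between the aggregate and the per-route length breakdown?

No

Short-haul: Northern Air 54/70 = 77.1%, BlueJet 79/90 = 87.8% → BlueJet
Medium-haul: Northern Air 251/322 = 78.0%, BlueJet 503/766 = 65.7% → Northern Air
Long-haul: Northern Air 278/2793 = 10.0%, BlueJet 278/2031 = 13.7% → BlueJet
Overall: Northern Air 583/3185 = 18.3%, BlueJet 860/2887 = 29.8% → BlueJet
Neither sweeps: Northern Air wins 1 of 3 groups, BlueJet wins 2. BlueJet wins overall but not every group — no Simpson reversal.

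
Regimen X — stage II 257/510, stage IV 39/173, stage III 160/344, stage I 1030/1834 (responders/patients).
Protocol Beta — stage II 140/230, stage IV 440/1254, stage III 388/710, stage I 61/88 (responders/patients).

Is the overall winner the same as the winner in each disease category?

No

Stage II: Regimen X 257/510 = 50.4%, Protocol Beta 140/230 = 60.9% → Protocol Beta
Stage IV: Regimen X 39/173 = 22.5%, Protocol Beta 440/1254 = 35.1% → Protocol Beta
Stage III: Regimen X 160/344 = 46.5%, Protocol Beta 388/710 = 54.6% → Protocol Beta
Stage I: Regimen X 1030/1834 = 56.2%, Protocol Beta 61/88 = 69.3% → Protocol Beta
Overall: Regimen X 1486/2861 = 51.9%, Protocol Beta 1029/2282 = 45.1% → Regimen X
Protocol Beta wins each disease group but Regimen X wins overall — the comparison reverses. Protocol Beta's patients skew toward stage IV, which has a lower base rate.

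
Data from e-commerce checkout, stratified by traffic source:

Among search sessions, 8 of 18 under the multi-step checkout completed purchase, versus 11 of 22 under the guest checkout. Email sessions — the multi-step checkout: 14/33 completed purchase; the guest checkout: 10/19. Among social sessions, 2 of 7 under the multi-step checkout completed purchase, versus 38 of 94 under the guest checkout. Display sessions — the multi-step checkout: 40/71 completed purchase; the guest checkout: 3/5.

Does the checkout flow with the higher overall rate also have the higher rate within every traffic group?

No

Search: the multi-step checkout 8/18 = 44.4%, the guest checkout 11/22 = 50.0% → the guest checkout
Email: the multi-step checkout 14/33 = 42.4%, the guest checkout 10/19 = 52.6% → the guest checkout
Social: the multi-step checkout 2/7 = 28.6%, the guest checkout 38/94 = 40.4% → the guest checkout
Display: the multi-step checkout 40/71 = 56.3%, the guest checkout 3/5 = 60.0% → the guest checkout
Overall: the multi-step checkout 64/129 = 49.6%, the guest checkout 62/140 = 44.3% → the multi-step checkout
The guest checkout wins each traffic group but the multi-step checkout wins overall — the comparison reverses. The guest checkout's sessions skew toward social, which has a lower base rate.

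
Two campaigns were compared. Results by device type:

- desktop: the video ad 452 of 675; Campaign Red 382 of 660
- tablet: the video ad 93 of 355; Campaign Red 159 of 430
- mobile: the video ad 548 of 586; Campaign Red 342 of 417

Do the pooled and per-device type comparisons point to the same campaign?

Desktop: the video ad 452/675 = 67.0%, Campaign Red 382/660 = 57.9% → the video ad
Tablet: the video ad 93/355 = 26.2%, Campaign Red 159/430 = 37.0% → Campaign Red
Mobile: the video ad 548/586 = 93.5%, Campaign Red 342/417 = 82.0% → the video ad
Overall: the video ad 1093/1616 = 67.6%, Campaign Red 883/1507 = 58.6% → the video ad
Neither sweeps: the video ad wins 2 of 3 groups, Campaign Red wins 1. The video ad wins overall but not every group — no Simpson reversal.

No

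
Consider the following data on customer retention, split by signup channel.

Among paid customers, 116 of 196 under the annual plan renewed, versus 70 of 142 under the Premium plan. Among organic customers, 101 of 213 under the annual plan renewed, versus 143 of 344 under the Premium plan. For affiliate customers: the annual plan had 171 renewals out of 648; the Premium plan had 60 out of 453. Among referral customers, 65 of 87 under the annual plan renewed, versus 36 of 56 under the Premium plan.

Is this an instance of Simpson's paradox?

Paid: the annual plan 116/196 = 59.2%, the Premium plan 70/142 = 49.3% → the annual plan
Organic: the annual plan 101/213 = 47.4%, the Premium plan 143/344 = 41.6% → the annual plan
Affiliate: the annual plan 171/648 = 26.4%, the Premium plan 60/453 = 13.2% → the annual plan
Referral: the annual plan 65/87 = 74.7%, the Premium plan 36/56 = 64.3% → the annual plan
Overall: the annual plan 453/1144 = 39.6%, the Premium plan 309/995 = 31.1% → the annual plan
The annual plan wins overall and in every signup group — no reversal.

No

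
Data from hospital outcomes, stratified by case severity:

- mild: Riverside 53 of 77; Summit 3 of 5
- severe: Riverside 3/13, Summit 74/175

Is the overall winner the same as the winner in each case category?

Mild: Riverside 53/77 = 68.8%, Summit 3/5 = 60.0% → Riverside
Severe: Riverside 3/13 = 23.1%, Summit 74/175 = 42.3% → Summit
Overall: Riverside 56/90 = 62.2%, Summit 77/180 = 42.8% → Riverside
Neither sweeps: Riverside wins 1 of 2 groups, Summit wins 1. Riverside wins overall but not every group — no Simpson reversal.

No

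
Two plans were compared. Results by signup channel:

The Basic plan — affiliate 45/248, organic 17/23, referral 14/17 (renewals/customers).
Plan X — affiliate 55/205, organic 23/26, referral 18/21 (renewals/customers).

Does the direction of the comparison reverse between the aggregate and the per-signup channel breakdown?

Affiliate: the Basic plan 45/248 = 18.1%, Plan X 55/205 = 26.8% → Plan X
Organic: the Basic plan 17/23 = 73.9%, Plan X 23/26 = 88.5% → Plan X
Referral: the Basic plan 14/17 = 82.4%, Plan X 18/21 = 85.7% → Plan X
Overall: the Basic plan 76/288 = 26.4%, Plan X 96/252 = 38.1% → Plan X
Plan X wins overall and in every signup group — no reversal.

No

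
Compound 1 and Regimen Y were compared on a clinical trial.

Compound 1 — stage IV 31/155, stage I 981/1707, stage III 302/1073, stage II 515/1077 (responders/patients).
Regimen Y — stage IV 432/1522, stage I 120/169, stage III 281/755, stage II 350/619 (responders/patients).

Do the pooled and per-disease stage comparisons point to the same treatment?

Stage IV: Compound 1 31/155 = 20.0%, Regimen Y 432/1522 = 28.4% → Regimen Y
Stage I: Compound 1 981/1707 = 57.5%, Regimen Y 120/169 = 71.0% → Regimen Y
Stage III: Compound 1 302/1073 = 28.1%, Regimen Y 281/755 = 37.2% → Regimen Y
Stage II: Compound 1 515/1077 = 47.8%, Regimen Y 350/619 = 56.5% → Regimen Y
Overall: Compound 1 1829/4012 = 45.6%, Regimen Y 1183/3065 = 38.6% → Compound 1
Regimen Y wins each disease group but Compound 1 wins overall — the comparison reverses. Regimen Y's patients skew toward stage IV, which has a lower base rate.

No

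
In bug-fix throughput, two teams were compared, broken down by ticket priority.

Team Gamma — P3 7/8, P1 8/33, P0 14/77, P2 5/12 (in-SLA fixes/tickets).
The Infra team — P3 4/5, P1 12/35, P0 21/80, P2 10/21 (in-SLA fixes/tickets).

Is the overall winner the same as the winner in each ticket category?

P3: Team Gamma 7/8 = 87.5%, the Infra team 4/5 = 80.0% → Team Gamma
P1: Team Gamma 8/33 = 24.2%, the Infra team 12/35 = 34.3% → the Infra team
P0: Team Gamma 14/77 = 18.2%, the Infra team 21/80 = 26.2% → the Infra team
P2: Team Gamma 5/12 = 41.7%, the Infra team 10/21 = 47.6% → the Infra team
Overall: Team Gamma 34/130 = 26.2%, the Infra team 47/141 = 33.3% → the Infra team
Neither sweeps: Team Gamma wins 1 of 4 groups, the Infra team wins 3. The Infra team wins overall but not every group — no Simpson reversal.

No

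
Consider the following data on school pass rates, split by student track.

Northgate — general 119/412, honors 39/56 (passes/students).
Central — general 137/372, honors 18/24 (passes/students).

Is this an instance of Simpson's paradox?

General: Northgate 119/412 = 28.9%, Central 137/372 = 36.8% → Central
Honors: Northgate 39/56 = 69.6%, Central 18/24 = 75.0% → Central
Overall: Northgate 158/468 = 33.8%, Central 155/396 = 39.1% → Central
Central wins overall and in every student group — no reversal.

No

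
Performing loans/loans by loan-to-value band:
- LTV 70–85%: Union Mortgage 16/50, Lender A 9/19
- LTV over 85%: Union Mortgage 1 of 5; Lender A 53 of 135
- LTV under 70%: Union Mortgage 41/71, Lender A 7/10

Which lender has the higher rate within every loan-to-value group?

LTV 70–85%: Union Mortgage 16/50 = 32.0%, Lender A 9/19 = 47.4% → Lender A
LTV over 85%: Union Mortgage 1/5 = 20.0%, Lender A 53/135 = 39.3% → Lender A
LTV under 70%: Union Mortgage 41/71 = 57.7%, Lender A 7/10 = 70.0% → Lender A
Lender A has the higher rate in all 3 groups.

Lender A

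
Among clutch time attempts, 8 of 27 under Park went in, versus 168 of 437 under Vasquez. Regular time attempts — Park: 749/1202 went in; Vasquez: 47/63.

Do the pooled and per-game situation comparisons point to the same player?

No

Clutch time: Park 8/27 = 29.6%, Vasquez 168/437 = 38.4% → Vasquez
Regular time: Park 749/1202 = 62.3%, Vasquez 47/63 = 74.6% → Vasquez
Overall: Park 757/1229 = 61.6%, Vasquez 215/500 = 43.0% → Park
Vasquez wins each game group but Park wins overall — the comparison reverses. Vasquez's attempts skew toward clutch time, which has a lower base rate.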